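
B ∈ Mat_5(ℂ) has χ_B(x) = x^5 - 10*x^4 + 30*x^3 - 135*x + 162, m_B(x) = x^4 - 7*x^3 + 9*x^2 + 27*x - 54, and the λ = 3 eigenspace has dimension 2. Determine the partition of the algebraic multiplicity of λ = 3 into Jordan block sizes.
Block sizes for λ = 3: [3, 1]

Step 1 — from the characteristic polynomial, algebraic multiplicity of λ = 3 is 4. From dim ker(B − (3)·I) = 2, there are exactly 2 Jordan blocks for λ = 3.
Step 2 — from the minimal polynomial, the factor (x − 3)^3 tells us the largest block for λ = 3 has size 3.
Step 3 — with total size 4, 2 blocks, and largest block 3, the block sizes (in nonincreasing order) are [3, 1].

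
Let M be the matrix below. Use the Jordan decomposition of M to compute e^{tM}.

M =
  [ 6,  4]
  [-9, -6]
e^{tM} =
  [6*t + 1, 4*t]
  [-9*t, 1 - 6*t]

Strategy: write M = P · J · P⁻¹ where J is a Jordan canonical form, so e^{tM} = P · e^{tJ} · P⁻¹, and e^{tJ} can be computed block-by-block.

M has Jordan form
J =
  [0, 1]
  [0, 0]
(up to reordering of blocks).

Per-block formulas:
  For a 2×2 Jordan block J_2(0): exp(t · J_2(0)) = e^(0t)·(I + t·N), where N is the 2×2 nilpotent shift.

After assembling e^{tJ} and conjugating by P, we get:

e^{tM} =
  [6*t + 1, 4*t]
  [-9*t, 1 - 6*t]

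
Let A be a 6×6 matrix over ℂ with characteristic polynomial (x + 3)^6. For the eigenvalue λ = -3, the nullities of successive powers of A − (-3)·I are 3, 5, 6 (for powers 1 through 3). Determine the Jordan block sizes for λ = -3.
Block sizes for λ = -3: [3, 2, 1]

From the dimensions of kernels of powers, the number of Jordan blocks of size at least j is d_j − d_{j−1} where d_j = dim ker(N^j) (with d_0 = 0). Computing the differences gives [3, 2, 1].
The number of blocks of size exactly k is (#blocks of size ≥ k) − (#blocks of size ≥ k + 1), so the partition is: 1 block(s) of size 1, 1 block(s) of size 2, 1 block(s) of size 3.
In nonincreasing order the block sizes are [3, 2, 1].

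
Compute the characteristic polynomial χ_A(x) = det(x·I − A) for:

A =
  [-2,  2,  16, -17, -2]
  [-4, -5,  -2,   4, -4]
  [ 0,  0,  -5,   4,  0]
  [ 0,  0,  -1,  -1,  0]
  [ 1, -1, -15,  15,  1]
x^5 + 12*x^4 + 54*x^3 + 108*x^2 + 81*x

Expanding det(x·I − A) (e.g. by cofactor expansion or by noting that A is similar to its Jordan form J, which has the same characteristic polynomial as A) gives
  χ_A(x) = x^5 + 12*x^4 + 54*x^3 + 108*x^2 + 81*x
which factors as x*(x + 3)^4. The eigenvalues (with algebraic multiplicities) are λ = -3 with multiplicity 4, λ = 0 with multiplicity 1.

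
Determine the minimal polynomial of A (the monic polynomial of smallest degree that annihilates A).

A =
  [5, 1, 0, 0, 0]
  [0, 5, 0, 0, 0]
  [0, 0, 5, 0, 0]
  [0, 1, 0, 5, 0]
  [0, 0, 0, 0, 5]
x^2 - 10*x + 25

The characteristic polynomial is χ_A(x) = (x - 5)^5, so the eigenvalues are known. The minimal polynomial is
  m_A(x) = Π_λ (x − λ)^{k_λ}
where k_λ is the size of the *largest* Jordan block for λ (equivalently, the smallest k with (A − λI)^k v = 0 for every generalised eigenvector v of λ).

  λ = 5: largest Jordan block has size 2, contributing (x − 5)^2

So m_A(x) = (x - 5)^2 = x^2 - 10*x + 25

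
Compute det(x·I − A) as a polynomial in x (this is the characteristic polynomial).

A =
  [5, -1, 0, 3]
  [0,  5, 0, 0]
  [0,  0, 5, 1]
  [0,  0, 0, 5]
x^4 - 20*x^3 + 150*x^2 - 500*x + 625

Expanding det(x·I − A) (e.g. by cofactor expansion or by noting that A is similar to its Jordan form J, which has the same characteristic polynomial as A) gives
  χ_A(x) = x^4 - 20*x^3 + 150*x^2 - 500*x + 625
which factors as (x - 5)^4. The eigenvalues (with algebraic multiplicities) are λ = 5 with multiplicity 4.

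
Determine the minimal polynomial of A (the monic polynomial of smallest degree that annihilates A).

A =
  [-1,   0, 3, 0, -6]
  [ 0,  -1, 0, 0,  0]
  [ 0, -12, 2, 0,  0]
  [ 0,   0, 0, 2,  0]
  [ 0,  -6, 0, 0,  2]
x^2 - x - 2

The characteristic polynomial is χ_A(x) = (x - 2)^3*(x + 1)^2, so the eigenvalues are known. The minimal polynomial is
  m_A(x) = Π_λ (x − λ)^{k_λ}
where k_λ is the size of the *largest* Jordan block for λ (equivalently, the smallest k with (A − λI)^k v = 0 for every generalised eigenvector v of λ).

  λ = -1: largest Jordan block has size 1, contributing (x + 1)
  λ = 2: largest Jordan block has size 1, contributing (x − 2)

So m_A(x) = (x - 2)*(x + 1) = x^2 - x - 2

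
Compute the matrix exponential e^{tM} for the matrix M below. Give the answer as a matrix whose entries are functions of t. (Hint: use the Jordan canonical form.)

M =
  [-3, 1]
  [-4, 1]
e^{tM} =
  [-2*t*exp(-t) + exp(-t), t*exp(-t)]
  [-4*t*exp(-t), 2*t*exp(-t) + exp(-t)]

Strategy: write M = P · J · P⁻¹ where J is a Jordan canonical form, so e^{tM} = P · e^{tJ} · P⁻¹, and e^{tJ} can be computed block-by-block.

M has Jordan form
J =
  [-1,  1]
  [ 0, -1]
(up to reordering of blocks).

Per-block formulas:
  For a 2×2 Jordan block J_2(-1): exp(t · J_2(-1)) = e^(-1t)·(I + t·N), where N is the 2×2 nilpotent shift.

After assembling e^{tJ} and conjugating by P, we get:

e^{tM} =
  [-2*t*exp(-t) + exp(-t), t*exp(-t)]
  [-4*t*exp(-t), 2*t*exp(-t) + exp(-t)]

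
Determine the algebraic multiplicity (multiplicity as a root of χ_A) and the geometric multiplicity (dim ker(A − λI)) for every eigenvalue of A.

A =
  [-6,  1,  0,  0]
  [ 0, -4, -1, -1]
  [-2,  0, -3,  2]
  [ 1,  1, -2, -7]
λ = -5: alg = 4, geom = 2

Step 1 — factor the characteristic polynomial to read off the algebraic multiplicities:
  χ_A(x) = (x + 5)^4

Step 2 — compute geometric multiplicities via the rank-nullity identity g(λ) = n − rank(A − λI):
  rank(A − (-5)·I) = 2, so dim ker(A − (-5)·I) = n − 2 = 2

Summary:
  λ = -5: algebraic multiplicity = 4, geometric multiplicity = 2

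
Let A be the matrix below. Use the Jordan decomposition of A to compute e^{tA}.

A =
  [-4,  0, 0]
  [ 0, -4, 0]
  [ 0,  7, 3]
e^{tA} =
  [exp(-4*t), 0, 0]
  [0, exp(-4*t), 0]
  [0, exp(3*t) - exp(-4*t), exp(3*t)]

Strategy: write A = P · J · P⁻¹ where J is a Jordan canonical form, so e^{tA} = P · e^{tJ} · P⁻¹, and e^{tJ} can be computed block-by-block.

A has Jordan form
J =
  [-4,  0, 0]
  [ 0, -4, 0]
  [ 0,  0, 3]
(up to reordering of blocks).

Per-block formulas:
  For a 1×1 block at λ = -4: exp(t · [-4]) = [e^(-4t)].
  For a 1×1 block at λ = 3: exp(t · [3]) = [e^(3t)].

After assembling e^{tJ} and conjugating by P, we get:

e^{tA} =
  [exp(-4*t), 0, 0]
  [0, exp(-4*t), 0]
  [0, exp(3*t) - exp(-4*t), exp(3*t)]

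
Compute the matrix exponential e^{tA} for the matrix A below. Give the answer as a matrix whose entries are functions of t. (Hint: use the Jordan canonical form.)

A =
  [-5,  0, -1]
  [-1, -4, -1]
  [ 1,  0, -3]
e^{tA} =
  [-t*exp(-4*t) + exp(-4*t), 0, -t*exp(-4*t)]
  [-t*exp(-4*t), exp(-4*t), -t*exp(-4*t)]
  [t*exp(-4*t), 0, t*exp(-4*t) + exp(-4*t)]

Strategy: write A = P · J · P⁻¹ where J is a Jordan canonical form, so e^{tA} = P · e^{tJ} · P⁻¹, and e^{tJ} can be computed block-by-block.

A has Jordan form
J =
  [-4,  1,  0]
  [ 0, -4,  0]
  [ 0,  0, -4]
(up to reordering of blocks).

Per-block formulas:
  For a 1×1 block at λ = -4: exp(t · [-4]) = [e^(-4t)].
  For a 2×2 Jordan block J_2(-4): exp(t · J_2(-4)) = e^(-4t)·(I + t·N), where N is the 2×2 nilpotent shift.

After assembling e^{tJ} and conjugating by P, we get:

e^{tA} =
  [-t*exp(-4*t) + exp(-4*t), 0, -t*exp(-4*t)]
  [-t*exp(-4*t), exp(-4*t), -t*exp(-4*t)]
  [t*exp(-4*t), 0, t*exp(-4*t) + exp(-4*t)]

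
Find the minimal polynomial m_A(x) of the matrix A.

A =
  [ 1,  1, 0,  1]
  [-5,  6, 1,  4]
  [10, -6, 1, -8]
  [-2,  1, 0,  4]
x^3 - 9*x^2 + 27*x - 27

The characteristic polynomial is χ_A(x) = (x - 3)^4, so the eigenvalues are known. The minimal polynomial is
  m_A(x) = Π_λ (x − λ)^{k_λ}
where k_λ is the size of the *largest* Jordan block for λ (equivalently, the smallest k with (A − λI)^k v = 0 for every generalised eigenvector v of λ).

  λ = 3: largest Jordan block has size 3, contributing (x − 3)^3

So m_A(x) = (x - 3)^3 = x^3 - 9*x^2 + 27*x - 27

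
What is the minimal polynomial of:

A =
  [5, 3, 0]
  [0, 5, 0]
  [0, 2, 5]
x^2 - 10*x + 25

The characteristic polynomial is χ_A(x) = (x - 5)^3, so the eigenvalues are known. The minimal polynomial is
  m_A(x) = Π_λ (x − λ)^{k_λ}
where k_λ is the size of the *largest* Jordan block for λ (equivalently, the smallest k with (A − λI)^k v = 0 for every generalised eigenvector v of λ).

  λ = 5: largest Jordan block has size 2, contributing (x − 5)^2

So m_A(x) = (x - 5)^2 = x^2 - 10*x + 25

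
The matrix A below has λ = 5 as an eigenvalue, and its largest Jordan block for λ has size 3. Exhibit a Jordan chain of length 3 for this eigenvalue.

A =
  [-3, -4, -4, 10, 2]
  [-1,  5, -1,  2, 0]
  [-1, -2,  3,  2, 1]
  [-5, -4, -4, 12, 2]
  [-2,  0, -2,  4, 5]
A Jordan chain for λ = 5 of length 3:
v_1 = (0, -2, 0, 0, -4)ᵀ
v_2 = (-4, 0, -2, -4, 0)ᵀ
v_3 = (0, 1, 0, 0, 0)ᵀ

Let N = A − (5)·I. We want v_3 with N^3 v_3 = 0 but N^2 v_3 ≠ 0; then v_{j-1} := N · v_j for j = 3, …, 2.

Pick v_3 = (0, 1, 0, 0, 0)ᵀ.
Then v_2 = N · v_3 = (-4, 0, -2, -4, 0)ᵀ.
Then v_1 = N · v_2 = (0, -2, 0, 0, -4)ᵀ.

Sanity check: (A − (5)·I) v_1 = (0, 0, 0, 0, 0)ᵀ = 0. ✓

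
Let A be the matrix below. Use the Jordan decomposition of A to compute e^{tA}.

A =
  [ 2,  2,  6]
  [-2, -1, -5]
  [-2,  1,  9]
e^{tA} =
  [4*t*exp(2*t) - exp(6*t) + 2*exp(2*t), 2*t*exp(2*t), -2*t*exp(2*t) + 2*exp(6*t) - 2*exp(2*t)]
  [-6*t*exp(2*t) + exp(6*t) - exp(2*t), -3*t*exp(2*t) + exp(2*t), 3*t*exp(2*t) - 2*exp(6*t) + 2*exp(2*t)]
  [2*t*exp(2*t) - exp(6*t) + exp(2*t), t*exp(2*t), -t*exp(2*t) + 2*exp(6*t) - exp(2*t)]

Strategy: write A = P · J · P⁻¹ where J is a Jordan canonical form, so e^{tA} = P · e^{tJ} · P⁻¹, and e^{tJ} can be computed block-by-block.

A has Jordan form
J =
  [2, 1, 0]
  [0, 2, 0]
  [0, 0, 6]
(up to reordering of blocks).

Per-block formulas:
  For a 2×2 Jordan block J_2(2): exp(t · J_2(2)) = e^(2t)·(I + t·N), where N is the 2×2 nilpotent shift.
  For a 1×1 block at λ = 6: exp(t · [6]) = [e^(6t)].

After assembling e^{tJ} and conjugating by P, we get:

e^{tA} =
  [4*t*exp(2*t) - exp(6*t) + 2*exp(2*t), 2*t*exp(2*t), -2*t*exp(2*t) + 2*exp(6*t) - 2*exp(2*t)]
  [-6*t*exp(2*t) + exp(6*t) - exp(2*t), -3*t*exp(2*t) + exp(2*t), 3*t*exp(2*t) - 2*exp(6*t) + 2*exp(2*t)]
  [2*t*exp(2*t) - exp(6*t) + exp(2*t), t*exp(2*t), -t*exp(2*t) + 2*exp(6*t) - exp(2*t)]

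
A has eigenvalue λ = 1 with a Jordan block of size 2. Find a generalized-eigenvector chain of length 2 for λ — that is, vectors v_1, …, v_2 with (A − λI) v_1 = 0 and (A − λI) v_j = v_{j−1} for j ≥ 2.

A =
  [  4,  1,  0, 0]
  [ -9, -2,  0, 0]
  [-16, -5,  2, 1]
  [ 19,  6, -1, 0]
A Jordan chain for λ = 1 of length 2:
v_1 = (3, -9, -16, 19)ᵀ
v_2 = (1, 0, 0, 0)ᵀ

Let N = A − (1)·I. We want v_2 with N^2 v_2 = 0 but N^1 v_2 ≠ 0; then v_{j-1} := N · v_j for j = 2, …, 2.

Pick v_2 = (1, 0, 0, 0)ᵀ.
Then v_1 = N · v_2 = (3, -9, -16, 19)ᵀ.

Sanity check: (A − (1)·I) v_1 = (0, 0, 0, 0)ᵀ = 0. ✓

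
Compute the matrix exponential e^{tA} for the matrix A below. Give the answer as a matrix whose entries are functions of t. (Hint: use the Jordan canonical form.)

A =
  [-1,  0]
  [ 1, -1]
e^{tA} =
  [exp(-t), 0]
  [t*exp(-t), exp(-t)]

Strategy: write A = P · J · P⁻¹ where J is a Jordan canonical form, so e^{tA} = P · e^{tJ} · P⁻¹, and e^{tJ} can be computed block-by-block.

A has Jordan form
J =
  [-1,  1]
  [ 0, -1]
(up to reordering of blocks).

Per-block formulas:
  For a 2×2 Jordan block J_2(-1): exp(t · J_2(-1)) = e^(-1t)·(I + t·N), where N is the 2×2 nilpotent shift.

After assembling e^{tJ} and conjugating by P, we get:

e^{tA} =
  [exp(-t), 0]
  [t*exp(-t), exp(-t)]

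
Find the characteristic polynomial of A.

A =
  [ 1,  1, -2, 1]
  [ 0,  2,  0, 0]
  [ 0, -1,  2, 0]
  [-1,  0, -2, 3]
x^4 - 8*x^3 + 24*x^2 - 32*x + 16

Expanding det(x·I − A) (e.g. by cofactor expansion or by noting that A is similar to its Jordan form J, which has the same characteristic polynomial as A) gives
  χ_A(x) = x^4 - 8*x^3 + 24*x^2 - 32*x + 16
which factors as (x - 2)^4. The eigenvalues (with algebraic multiplicities) are λ = 2 with multiplicity 4.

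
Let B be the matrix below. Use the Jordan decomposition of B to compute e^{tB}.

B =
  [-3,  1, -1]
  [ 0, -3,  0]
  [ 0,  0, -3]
e^{tB} =
  [exp(-3*t), t*exp(-3*t), -t*exp(-3*t)]
  [0, exp(-3*t), 0]
  [0, 0, exp(-3*t)]

Strategy: write B = P · J · P⁻¹ where J is a Jordan canonical form, so e^{tB} = P · e^{tJ} · P⁻¹, and e^{tJ} can be computed block-by-block.

B has Jordan form
J =
  [-3,  1,  0]
  [ 0, -3,  0]
  [ 0,  0, -3]
(up to reordering of blocks).

Per-block formulas:
  For a 1×1 block at λ = -3: exp(t · [-3]) = [e^(-3t)].
  For a 2×2 Jordan block J_2(-3): exp(t · J_2(-3)) = e^(-3t)·(I + t·N), where N is the 2×2 nilpotent shift.

After assembling e^{tJ} and conjugating by P, we get:

e^{tB} =
  [exp(-3*t), t*exp(-3*t), -t*exp(-3*t)]
  [0, exp(-3*t), 0]
  [0, 0, exp(-3*t)]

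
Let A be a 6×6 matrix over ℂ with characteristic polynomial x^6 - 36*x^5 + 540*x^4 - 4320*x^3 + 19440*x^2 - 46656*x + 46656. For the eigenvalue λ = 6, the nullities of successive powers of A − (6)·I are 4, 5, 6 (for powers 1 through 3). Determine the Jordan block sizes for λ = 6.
Block sizes for λ = 6: [3, 1, 1, 1]

From the dimensions of kernels of powers, the number of Jordan blocks of size at least j is d_j − d_{j−1} where d_j = dim ker(N^j) (with d_0 = 0). Computing the differences gives [4, 1, 1].
The number of blocks of size exactly k is (#blocks of size ≥ k) − (#blocks of size ≥ k + 1), so the partition is: 3 block(s) of size 1, 1 block(s) of size 3.
In nonincreasing order the block sizes are [3, 1, 1, 1].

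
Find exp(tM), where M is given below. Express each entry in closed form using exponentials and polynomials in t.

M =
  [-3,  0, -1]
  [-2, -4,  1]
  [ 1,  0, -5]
e^{tM} =
  [t*exp(-4*t) + exp(-4*t), 0, -t*exp(-4*t)]
  [-t^2*exp(-4*t)/2 - 2*t*exp(-4*t), exp(-4*t), t^2*exp(-4*t)/2 + t*exp(-4*t)]
  [t*exp(-4*t), 0, -t*exp(-4*t) + exp(-4*t)]

Strategy: write M = P · J · P⁻¹ where J is a Jordan canonical form, so e^{tM} = P · e^{tJ} · P⁻¹, and e^{tJ} can be computed block-by-block.

M has Jordan form
J =
  [-4,  1,  0]
  [ 0, -4,  1]
  [ 0,  0, -4]
(up to reordering of blocks).

Per-block formulas:
  For a 3×3 Jordan block J_3(-4): exp(t · J_3(-4)) = e^(-4t)·(I + t·N + (t^2/2)·N^2), where N is the 3×3 nilpotent shift.

After assembling e^{tJ} and conjugating by P, we get:

e^{tM} =
  [t*exp(-4*t) + exp(-4*t), 0, -t*exp(-4*t)]
  [-t^2*exp(-4*t)/2 - 2*t*exp(-4*t), exp(-4*t), t^2*exp(-4*t)/2 + t*exp(-4*t)]
  [t*exp(-4*t), 0, -t*exp(-4*t) + exp(-4*t)]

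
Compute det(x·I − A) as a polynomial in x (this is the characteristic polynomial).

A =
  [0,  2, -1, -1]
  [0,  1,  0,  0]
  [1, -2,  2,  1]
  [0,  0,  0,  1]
x^4 - 4*x^3 + 6*x^2 - 4*x + 1

Expanding det(x·I − A) (e.g. by cofactor expansion or by noting that A is similar to its Jordan form J, which has the same characteristic polynomial as A) gives
  χ_A(x) = x^4 - 4*x^3 + 6*x^2 - 4*x + 1
which factors as (x - 1)^4. The eigenvalues (with algebraic multiplicities) are λ = 1 with multiplicity 4.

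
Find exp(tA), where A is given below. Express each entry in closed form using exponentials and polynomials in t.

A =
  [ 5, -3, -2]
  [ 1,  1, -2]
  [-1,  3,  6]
e^{tA} =
  [t*exp(4*t) + exp(4*t), -3*t*exp(4*t), -2*t*exp(4*t)]
  [t*exp(4*t), -3*t*exp(4*t) + exp(4*t), -2*t*exp(4*t)]
  [-t*exp(4*t), 3*t*exp(4*t), 2*t*exp(4*t) + exp(4*t)]

Strategy: write A = P · J · P⁻¹ where J is a Jordan canonical form, so e^{tA} = P · e^{tJ} · P⁻¹, and e^{tJ} can be computed block-by-block.

A has Jordan form
J =
  [4, 1, 0]
  [0, 4, 0]
  [0, 0, 4]
(up to reordering of blocks).

Per-block formulas:
  For a 2×2 Jordan block J_2(4): exp(t · J_2(4)) = e^(4t)·(I + t·N), where N is the 2×2 nilpotent shift.
  For a 1×1 block at λ = 4: exp(t · [4]) = [e^(4t)].

After assembling e^{tJ} and conjugating by P, we get:

e^{tA} =
  [t*exp(4*t) + exp(4*t), -3*t*exp(4*t), -2*t*exp(4*t)]
  [t*exp(4*t), -3*t*exp(4*t) + exp(4*t), -2*t*exp(4*t)]
  [-t*exp(4*t), 3*t*exp(4*t), 2*t*exp(4*t) + exp(4*t)]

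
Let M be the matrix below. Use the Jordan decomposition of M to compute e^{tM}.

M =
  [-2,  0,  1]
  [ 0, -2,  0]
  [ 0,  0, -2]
e^{tM} =
  [exp(-2*t), 0, t*exp(-2*t)]
  [0, exp(-2*t), 0]
  [0, 0, exp(-2*t)]

Strategy: write M = P · J · P⁻¹ where J is a Jordan canonical form, so e^{tM} = P · e^{tJ} · P⁻¹, and e^{tJ} can be computed block-by-block.

M has Jordan form
J =
  [-2,  1,  0]
  [ 0, -2,  0]
  [ 0,  0, -2]
(up to reordering of blocks).

Per-block formulas:
  For a 2×2 Jordan block J_2(-2): exp(t · J_2(-2)) = e^(-2t)·(I + t·N), where N is the 2×2 nilpotent shift.
  For a 1×1 block at λ = -2: exp(t · [-2]) = [e^(-2t)].

After assembling e^{tJ} and conjugating by P, we get:

e^{tM} =
  [exp(-2*t), 0, t*exp(-2*t)]
  [0, exp(-2*t), 0]
  [0, 0, exp(-2*t)]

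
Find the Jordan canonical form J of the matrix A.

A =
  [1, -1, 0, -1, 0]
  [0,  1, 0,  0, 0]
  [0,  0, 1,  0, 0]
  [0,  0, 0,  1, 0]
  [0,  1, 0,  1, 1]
J_2(1) ⊕ J_1(1) ⊕ J_1(1) ⊕ J_1(1)

The characteristic polynomial is
  det(x·I − A) = x^5 - 5*x^4 + 10*x^3 - 10*x^2 + 5*x - 1 = (x - 1)^5

Eigenvalues and multiplicities (the geometric multiplicity of λ is n − rank(A − λI), which equals the number of Jordan blocks for λ):
  λ = 1: algebraic multiplicity = 5, geometric multiplicity = 4

Determining the block sizes for each eigenvalue:
  λ = 1: 4 blocks summing to 5 forces exactly one block of size 2 and the rest size 1 → block sizes [2, 1, 1, 1]

Assembling the blocks gives a Jordan form
J =
  [1, 1, 0, 0, 0]
  [0, 1, 0, 0, 0]
  [0, 0, 1, 0, 0]
  [0, 0, 0, 1, 0]
  [0, 0, 0, 0, 1]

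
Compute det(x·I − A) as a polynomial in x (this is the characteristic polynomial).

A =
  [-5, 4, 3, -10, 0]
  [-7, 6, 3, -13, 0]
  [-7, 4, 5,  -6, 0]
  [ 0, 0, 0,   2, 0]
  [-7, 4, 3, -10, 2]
x^5 - 10*x^4 + 40*x^3 - 80*x^2 + 80*x - 32

Expanding det(x·I − A) (e.g. by cofactor expansion or by noting that A is similar to its Jordan form J, which has the same characteristic polynomial as A) gives
  χ_A(x) = x^5 - 10*x^4 + 40*x^3 - 80*x^2 + 80*x - 32
which factors as (x - 2)^5. The eigenvalues (with algebraic multiplicities) are λ = 2 with multiplicity 5.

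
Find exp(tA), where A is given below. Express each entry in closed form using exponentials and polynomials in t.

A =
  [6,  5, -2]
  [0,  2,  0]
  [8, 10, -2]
e^{tA} =
  [4*t*exp(2*t) + exp(2*t), 5*t*exp(2*t), -2*t*exp(2*t)]
  [0, exp(2*t), 0]
  [8*t*exp(2*t), 10*t*exp(2*t), -4*t*exp(2*t) + exp(2*t)]

Strategy: write A = P · J · P⁻¹ where J is a Jordan canonical form, so e^{tA} = P · e^{tJ} · P⁻¹, and e^{tJ} can be computed block-by-block.

A has Jordan form
J =
  [2, 1, 0]
  [0, 2, 0]
  [0, 0, 2]
(up to reordering of blocks).

Per-block formulas:
  For a 1×1 block at λ = 2: exp(t · [2]) = [e^(2t)].
  For a 2×2 Jordan block J_2(2): exp(t · J_2(2)) = e^(2t)·(I + t·N), where N is the 2×2 nilpotent shift.

After assembling e^{tJ} and conjugating by P, we get:

e^{tA} =
  [4*t*exp(2*t) + exp(2*t), 5*t*exp(2*t), -2*t*exp(2*t)]
  [0, exp(2*t), 0]
  [8*t*exp(2*t), 10*t*exp(2*t), -4*t*exp(2*t) + exp(2*t)]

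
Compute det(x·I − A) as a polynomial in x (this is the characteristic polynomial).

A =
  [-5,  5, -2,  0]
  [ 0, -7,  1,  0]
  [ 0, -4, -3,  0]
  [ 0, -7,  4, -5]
x^4 + 20*x^3 + 150*x^2 + 500*x + 625

Expanding det(x·I − A) (e.g. by cofactor expansion or by noting that A is similar to its Jordan form J, which has the same characteristic polynomial as A) gives
  χ_A(x) = x^4 + 20*x^3 + 150*x^2 + 500*x + 625
which factors as (x + 5)^4. The eigenvalues (with algebraic multiplicities) are λ = -5 with multiplicity 4.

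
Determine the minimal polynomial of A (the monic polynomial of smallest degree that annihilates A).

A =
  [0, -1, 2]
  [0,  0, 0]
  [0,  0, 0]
x^2

The characteristic polynomial is χ_A(x) = x^3, so the eigenvalues are known. The minimal polynomial is
  m_A(x) = Π_λ (x − λ)^{k_λ}
where k_λ is the size of the *largest* Jordan block for λ (equivalently, the smallest k with (A − λI)^k v = 0 for every generalised eigenvector v of λ).

  λ = 0: largest Jordan block has size 2, contributing (x − 0)^2

So m_A(x) = x^2 = x^2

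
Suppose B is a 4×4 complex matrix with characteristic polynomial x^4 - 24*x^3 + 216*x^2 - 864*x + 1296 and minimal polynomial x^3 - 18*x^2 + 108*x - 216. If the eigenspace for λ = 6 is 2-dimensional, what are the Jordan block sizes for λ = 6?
Block sizes for λ = 6: [3, 1]

Step 1 — from the characteristic polynomial, algebraic multiplicity of λ = 6 is 4. From dim ker(B − (6)·I) = 2, there are exactly 2 Jordan blocks for λ = 6.
Step 2 — from the minimal polynomial, the factor (x − 6)^3 tells us the largest block for λ = 6 has size 3.
Step 3 — with total size 4, 2 blocks, and largest block 3, the block sizes (in nonincreasing order) are [3, 1].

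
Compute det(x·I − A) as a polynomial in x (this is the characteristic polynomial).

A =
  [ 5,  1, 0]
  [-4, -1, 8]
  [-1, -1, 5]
x^3 - 9*x^2 + 27*x - 27

Expanding det(x·I − A) (e.g. by cofactor expansion or by noting that A is similar to its Jordan form J, which has the same characteristic polynomial as A) gives
  χ_A(x) = x^3 - 9*x^2 + 27*x - 27
which factors as (x - 3)^3. The eigenvalues (with algebraic multiplicities) are λ = 3 with multiplicity 3.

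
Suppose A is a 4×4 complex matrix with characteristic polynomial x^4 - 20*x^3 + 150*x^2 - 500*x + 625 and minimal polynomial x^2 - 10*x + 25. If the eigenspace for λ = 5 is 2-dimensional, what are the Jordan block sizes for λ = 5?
Block sizes for λ = 5: [2, 2]

Step 1 — from the characteristic polynomial, algebraic multiplicity of λ = 5 is 4. From dim ker(A − (5)·I) = 2, there are exactly 2 Jordan blocks for λ = 5.
Step 2 — from the minimal polynomial, the factor (x − 5)^2 tells us the largest block for λ = 5 has size 2.
Step 3 — with total size 4, 2 blocks, and largest block 2, the block sizes (in nonincreasing order) are [2, 2].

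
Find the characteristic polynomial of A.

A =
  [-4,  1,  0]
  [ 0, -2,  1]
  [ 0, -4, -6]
x^3 + 12*x^2 + 48*x + 64

Expanding det(x·I − A) (e.g. by cofactor expansion or by noting that A is similar to its Jordan form J, which has the same characteristic polynomial as A) gives
  χ_A(x) = x^3 + 12*x^2 + 48*x + 64
which factors as (x + 4)^3. The eigenvalues (with algebraic multiplicities) are λ = -4 with multiplicity 3.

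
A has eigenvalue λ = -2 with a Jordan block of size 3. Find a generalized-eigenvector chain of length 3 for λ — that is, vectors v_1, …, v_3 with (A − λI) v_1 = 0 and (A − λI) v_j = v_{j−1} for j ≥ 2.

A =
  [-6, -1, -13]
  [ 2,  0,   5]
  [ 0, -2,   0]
A Jordan chain for λ = -2 of length 3:
v_1 = (14, -4, -4)ᵀ
v_2 = (-4, 2, 0)ᵀ
v_3 = (1, 0, 0)ᵀ

Let N = A − (-2)·I. We want v_3 with N^3 v_3 = 0 but N^2 v_3 ≠ 0; then v_{j-1} := N · v_j for j = 3, …, 2.

Pick v_3 = (1, 0, 0)ᵀ.
Then v_2 = N · v_3 = (-4, 2, 0)ᵀ.
Then v_1 = N · v_2 = (14, -4, -4)ᵀ.

Sanity check: (A − (-2)·I) v_1 = (0, 0, 0)ᵀ = 0. ✓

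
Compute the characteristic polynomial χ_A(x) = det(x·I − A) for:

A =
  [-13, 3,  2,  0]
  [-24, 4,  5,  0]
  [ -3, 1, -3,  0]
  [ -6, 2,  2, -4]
x^4 + 16*x^3 + 96*x^2 + 256*x + 256

Expanding det(x·I − A) (e.g. by cofactor expansion or by noting that A is similar to its Jordan form J, which has the same characteristic polynomial as A) gives
  χ_A(x) = x^4 + 16*x^3 + 96*x^2 + 256*x + 256
which factors as (x + 4)^4. The eigenvalues (with algebraic multiplicities) are λ = -4 with multiplicity 4.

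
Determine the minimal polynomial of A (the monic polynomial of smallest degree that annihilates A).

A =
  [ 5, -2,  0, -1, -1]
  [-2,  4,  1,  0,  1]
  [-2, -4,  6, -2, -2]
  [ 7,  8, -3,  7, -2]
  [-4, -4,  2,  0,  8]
x^3 - 18*x^2 + 108*x - 216

The characteristic polynomial is χ_A(x) = (x - 6)^5, so the eigenvalues are known. The minimal polynomial is
  m_A(x) = Π_λ (x − λ)^{k_λ}
where k_λ is the size of the *largest* Jordan block for λ (equivalently, the smallest k with (A − λI)^k v = 0 for every generalised eigenvector v of λ).

  λ = 6: largest Jordan block has size 3, contributing (x − 6)^3

So m_A(x) = (x - 6)^3 = x^3 - 18*x^2 + 108*x - 216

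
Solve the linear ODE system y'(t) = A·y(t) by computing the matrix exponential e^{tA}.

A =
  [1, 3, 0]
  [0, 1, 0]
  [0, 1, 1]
e^{tA} =
  [exp(t), 3*t*exp(t), 0]
  [0, exp(t), 0]
  [0, t*exp(t), exp(t)]

Strategy: write A = P · J · P⁻¹ where J is a Jordan canonical form, so e^{tA} = P · e^{tJ} · P⁻¹, and e^{tJ} can be computed block-by-block.

A has Jordan form
J =
  [1, 1, 0]
  [0, 1, 0]
  [0, 0, 1]
(up to reordering of blocks).

Per-block formulas:
  For a 2×2 Jordan block J_2(1): exp(t · J_2(1)) = e^(1t)·(I + t·N), where N is the 2×2 nilpotent shift.
  For a 1×1 block at λ = 1: exp(t · [1]) = [e^(1t)].

After assembling e^{tJ} and conjugating by P, we get:

e^{tA} =
  [exp(t), 3*t*exp(t), 0]
  [0, exp(t), 0]
  [0, t*exp(t), exp(t)]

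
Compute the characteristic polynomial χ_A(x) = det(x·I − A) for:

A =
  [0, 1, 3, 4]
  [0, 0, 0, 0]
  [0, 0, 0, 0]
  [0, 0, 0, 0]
x^4

Expanding det(x·I − A) (e.g. by cofactor expansion or by noting that A is similar to its Jordan form J, which has the same characteristic polynomial as A) gives
  χ_A(x) = x^4
which factors as x^4. The eigenvalues (with algebraic multiplicities) are λ = 0 with multiplicity 4.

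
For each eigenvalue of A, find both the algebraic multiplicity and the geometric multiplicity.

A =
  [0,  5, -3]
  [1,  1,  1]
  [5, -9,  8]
λ = 3: alg = 3, geom = 1

Step 1 — factor the characteristic polynomial to read off the algebraic multiplicities:
  χ_A(x) = (x - 3)^3

Step 2 — compute geometric multiplicities via the rank-nullity identity g(λ) = n − rank(A − λI):
  rank(A − (3)·I) = 2, so dim ker(A − (3)·I) = n − 2 = 1

Summary:
  λ = 3: algebraic multiplicity = 3, geometric multiplicity = 1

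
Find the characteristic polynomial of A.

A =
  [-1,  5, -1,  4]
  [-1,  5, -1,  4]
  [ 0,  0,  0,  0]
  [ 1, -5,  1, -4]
x^4

Expanding det(x·I − A) (e.g. by cofactor expansion or by noting that A is similar to its Jordan form J, which has the same characteristic polynomial as A) gives
  χ_A(x) = x^4
which factors as x^4. The eigenvalues (with algebraic multiplicities) are λ = 0 with multiplicity 4.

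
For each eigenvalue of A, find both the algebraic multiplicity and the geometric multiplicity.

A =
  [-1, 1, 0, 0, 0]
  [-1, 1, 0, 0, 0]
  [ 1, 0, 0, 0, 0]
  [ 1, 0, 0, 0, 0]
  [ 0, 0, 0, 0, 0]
λ = 0: alg = 5, geom = 3

Step 1 — factor the characteristic polynomial to read off the algebraic multiplicities:
  χ_A(x) = x^5

Step 2 — compute geometric multiplicities via the rank-nullity identity g(λ) = n − rank(A − λI):
  rank(A − (0)·I) = 2, so dim ker(A − (0)·I) = n − 2 = 3

Summary:
  λ = 0: algebraic multiplicity = 5, geometric multiplicity = 3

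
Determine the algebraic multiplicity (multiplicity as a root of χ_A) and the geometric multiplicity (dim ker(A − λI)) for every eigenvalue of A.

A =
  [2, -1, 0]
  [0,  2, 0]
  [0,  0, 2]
λ = 2: alg = 3, geom = 2

Step 1 — factor the characteristic polynomial to read off the algebraic multiplicities:
  χ_A(x) = (x - 2)^3

Step 2 — compute geometric multiplicities via the rank-nullity identity g(λ) = n − rank(A − λI):
  rank(A − (2)·I) = 1, so dim ker(A − (2)·I) = n − 1 = 2

Summary:
  λ = 2: algebraic multiplicity = 3, geometric multiplicity = 2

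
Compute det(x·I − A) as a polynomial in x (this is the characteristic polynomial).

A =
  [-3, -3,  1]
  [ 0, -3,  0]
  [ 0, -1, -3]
x^3 + 9*x^2 + 27*x + 27

Expanding det(x·I − A) (e.g. by cofactor expansion or by noting that A is similar to its Jordan form J, which has the same characteristic polynomial as A) gives
  χ_A(x) = x^3 + 9*x^2 + 27*x + 27
which factors as (x + 3)^3. The eigenvalues (with algebraic multiplicities) are λ = -3 with multiplicity 3.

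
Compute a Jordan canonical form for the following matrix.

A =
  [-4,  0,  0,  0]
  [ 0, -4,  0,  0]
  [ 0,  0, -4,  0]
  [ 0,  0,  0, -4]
J_1(-4) ⊕ J_1(-4) ⊕ J_1(-4) ⊕ J_1(-4)

The characteristic polynomial is
  det(x·I − A) = x^4 + 16*x^3 + 96*x^2 + 256*x + 256 = (x + 4)^4

Eigenvalues and multiplicities (the geometric multiplicity of λ is n − rank(A − λI), which equals the number of Jordan blocks for λ):
  λ = -4: algebraic multiplicity = 4, geometric multiplicity = 4

Determining the block sizes for each eigenvalue:
  λ = -4: gm = am = 4, so every block has size 1 → block sizes [1, 1, 1, 1]

Assembling the blocks gives a Jordan form
J =
  [-4,  0,  0,  0]
  [ 0, -4,  0,  0]
  [ 0,  0, -4,  0]
  [ 0,  0,  0, -4]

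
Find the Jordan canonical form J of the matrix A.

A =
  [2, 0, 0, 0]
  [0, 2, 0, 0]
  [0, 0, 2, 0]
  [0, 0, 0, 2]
J_1(2) ⊕ J_1(2) ⊕ J_1(2) ⊕ J_1(2)

The characteristic polynomial is
  det(x·I − A) = x^4 - 8*x^3 + 24*x^2 - 32*x + 16 = (x - 2)^4

Eigenvalues and multiplicities (the geometric multiplicity of λ is n − rank(A − λI), which equals the number of Jordan blocks for λ):
  λ = 2: algebraic multiplicity = 4, geometric multiplicity = 4

Determining the block sizes for each eigenvalue:
  λ = 2: gm = am = 4, so every block has size 1 → block sizes [1, 1, 1, 1]

Assembling the blocks gives a Jordan form
J =
  [2, 0, 0, 0]
  [0, 2, 0, 0]
  [0, 0, 2, 0]
  [0, 0, 0, 2]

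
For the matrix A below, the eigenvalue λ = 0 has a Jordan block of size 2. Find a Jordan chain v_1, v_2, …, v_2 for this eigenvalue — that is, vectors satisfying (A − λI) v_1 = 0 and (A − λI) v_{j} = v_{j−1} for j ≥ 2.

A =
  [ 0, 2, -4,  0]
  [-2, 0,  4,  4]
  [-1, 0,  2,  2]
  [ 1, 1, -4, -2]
A Jordan chain for λ = 0 of length 2:
v_1 = (0, -2, -1, 1)ᵀ
v_2 = (1, 0, 0, 0)ᵀ

Let N = A − (0)·I. We want v_2 with N^2 v_2 = 0 but N^1 v_2 ≠ 0; then v_{j-1} := N · v_j for j = 2, …, 2.

Pick v_2 = (1, 0, 0, 0)ᵀ.
Then v_1 = N · v_2 = (0, -2, -1, 1)ᵀ.

Sanity check: (A − (0)·I) v_1 = (0, 0, 0, 0)ᵀ = 0. ✓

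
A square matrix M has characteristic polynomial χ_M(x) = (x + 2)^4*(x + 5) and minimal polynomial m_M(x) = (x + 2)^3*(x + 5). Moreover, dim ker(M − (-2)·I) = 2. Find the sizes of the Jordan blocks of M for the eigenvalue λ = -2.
Block sizes for λ = -2: [3, 1]

Step 1 — from the characteristic polynomial, algebraic multiplicity of λ = -2 is 4. From dim ker(M − (-2)·I) = 2, there are exactly 2 Jordan blocks for λ = -2.
Step 2 — from the minimal polynomial, the factor (x + 2)^3 tells us the largest block for λ = -2 has size 3.
Step 3 — with total size 4, 2 blocks, and largest block 3, the block sizes (in nonincreasing order) are [3, 1].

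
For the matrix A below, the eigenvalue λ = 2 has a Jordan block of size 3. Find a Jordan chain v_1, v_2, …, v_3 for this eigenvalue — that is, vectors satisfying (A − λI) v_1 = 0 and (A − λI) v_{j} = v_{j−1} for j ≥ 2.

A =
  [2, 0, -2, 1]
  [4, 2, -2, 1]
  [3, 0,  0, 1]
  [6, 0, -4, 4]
A Jordan chain for λ = 2 of length 3:
v_1 = (0, -8, -6, -12)ᵀ
v_2 = (-2, -2, -2, -4)ᵀ
v_3 = (0, 0, 1, 0)ᵀ

Let N = A − (2)·I. We want v_3 with N^3 v_3 = 0 but N^2 v_3 ≠ 0; then v_{j-1} := N · v_j for j = 3, …, 2.

Pick v_3 = (0, 0, 1, 0)ᵀ.
Then v_2 = N · v_3 = (-2, -2, -2, -4)ᵀ.
Then v_1 = N · v_2 = (0, -8, -6, -12)ᵀ.

Sanity check: (A − (2)·I) v_1 = (0, 0, 0, 0)ᵀ = 0. ✓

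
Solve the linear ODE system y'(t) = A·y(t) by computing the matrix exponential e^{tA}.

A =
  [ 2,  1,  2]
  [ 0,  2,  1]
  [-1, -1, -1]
e^{tA} =
  [-t^2*exp(t)/2 + t*exp(t) + exp(t), t*exp(t), -t^2*exp(t)/2 + 2*t*exp(t)]
  [-t^2*exp(t)/2, t*exp(t) + exp(t), -t^2*exp(t)/2 + t*exp(t)]
  [t^2*exp(t)/2 - t*exp(t), -t*exp(t), t^2*exp(t)/2 - 2*t*exp(t) + exp(t)]

Strategy: write A = P · J · P⁻¹ where J is a Jordan canonical form, so e^{tA} = P · e^{tJ} · P⁻¹, and e^{tJ} can be computed block-by-block.

A has Jordan form
J =
  [1, 1, 0]
  [0, 1, 1]
  [0, 0, 1]
(up to reordering of blocks).

Per-block formulas:
  For a 3×3 Jordan block J_3(1): exp(t · J_3(1)) = e^(1t)·(I + t·N + (t^2/2)·N^2), where N is the 3×3 nilpotent shift.

After assembling e^{tJ} and conjugating by P, we get:

e^{tA} =
  [-t^2*exp(t)/2 + t*exp(t) + exp(t), t*exp(t), -t^2*exp(t)/2 + 2*t*exp(t)]
  [-t^2*exp(t)/2, t*exp(t) + exp(t), -t^2*exp(t)/2 + t*exp(t)]
  [t^2*exp(t)/2 - t*exp(t), -t*exp(t), t^2*exp(t)/2 - 2*t*exp(t) + exp(t)]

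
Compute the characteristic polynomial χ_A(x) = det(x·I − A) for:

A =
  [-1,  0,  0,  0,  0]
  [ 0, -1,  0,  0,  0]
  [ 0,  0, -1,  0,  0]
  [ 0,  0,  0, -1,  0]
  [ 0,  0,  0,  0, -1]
x^5 + 5*x^4 + 10*x^3 + 10*x^2 + 5*x + 1

Expanding det(x·I − A) (e.g. by cofactor expansion or by noting that A is similar to its Jordan form J, which has the same characteristic polynomial as A) gives
  χ_A(x) = x^5 + 5*x^4 + 10*x^3 + 10*x^2 + 5*x + 1
which factors as (x + 1)^5. The eigenvalues (with algebraic multiplicities) are λ = -1 with multiplicity 5.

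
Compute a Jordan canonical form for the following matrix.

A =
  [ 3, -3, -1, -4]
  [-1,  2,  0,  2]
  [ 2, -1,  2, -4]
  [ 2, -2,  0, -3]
J_3(1) ⊕ J_1(1)

The characteristic polynomial is
  det(x·I − A) = x^4 - 4*x^3 + 6*x^2 - 4*x + 1 = (x - 1)^4

Eigenvalues and multiplicities (the geometric multiplicity of λ is n − rank(A − λI), which equals the number of Jordan blocks for λ):
  λ = 1: algebraic multiplicity = 4, geometric multiplicity = 2

Determining the block sizes for each eigenvalue:
  λ = 1: with am = 4 and gm = 2, the partition is not yet determined (e.g. several partitions of 4 into 2 parts exist). Let N = A − (1)·I. Computing rank(N^1) = 2, rank(N^2) = 1, rank(N^3) = 0; the number of blocks of size ≥ j is rank(N^{j−1}) − rank(N^j), giving [2, 1, 1]. So we have 1 block(s) of size 3, 1 block(s) of size 1 → block sizes [3, 1]

Assembling the blocks gives a Jordan form
J =
  [1, 1, 0, 0]
  [0, 1, 1, 0]
  [0, 0, 1, 0]
  [0, 0, 0, 1]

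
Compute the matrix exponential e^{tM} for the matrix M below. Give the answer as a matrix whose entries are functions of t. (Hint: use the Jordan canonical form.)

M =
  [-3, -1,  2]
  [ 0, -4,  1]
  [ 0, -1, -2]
e^{tM} =
  [exp(-3*t), -t^2*exp(-3*t)/2 - t*exp(-3*t), t^2*exp(-3*t)/2 + 2*t*exp(-3*t)]
  [0, -t*exp(-3*t) + exp(-3*t), t*exp(-3*t)]
  [0, -t*exp(-3*t), t*exp(-3*t) + exp(-3*t)]

Strategy: write M = P · J · P⁻¹ where J is a Jordan canonical form, so e^{tM} = P · e^{tJ} · P⁻¹, and e^{tJ} can be computed block-by-block.

M has Jordan form
J =
  [-3,  1,  0]
  [ 0, -3,  1]
  [ 0,  0, -3]
(up to reordering of blocks).

Per-block formulas:
  For a 3×3 Jordan block J_3(-3): exp(t · J_3(-3)) = e^(-3t)·(I + t·N + (t^2/2)·N^2), where N is the 3×3 nilpotent shift.

After assembling e^{tJ} and conjugating by P, we get:

e^{tM} =
  [exp(-3*t), -t^2*exp(-3*t)/2 - t*exp(-3*t), t^2*exp(-3*t)/2 + 2*t*exp(-3*t)]
  [0, -t*exp(-3*t) + exp(-3*t), t*exp(-3*t)]
  [0, -t*exp(-3*t), t*exp(-3*t) + exp(-3*t)]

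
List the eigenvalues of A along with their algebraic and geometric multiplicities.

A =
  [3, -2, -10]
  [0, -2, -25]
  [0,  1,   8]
λ = 3: alg = 3, geom = 2

Step 1 — factor the characteristic polynomial to read off the algebraic multiplicities:
  χ_A(x) = (x - 3)^3

Step 2 — compute geometric multiplicities via the rank-nullity identity g(λ) = n − rank(A − λI):
  rank(A − (3)·I) = 1, so dim ker(A − (3)·I) = n − 1 = 2

Summary:
  λ = 3: algebraic multiplicity = 3, geometric multiplicity = 2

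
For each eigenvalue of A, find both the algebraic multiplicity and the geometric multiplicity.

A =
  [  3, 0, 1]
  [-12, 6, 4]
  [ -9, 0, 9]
λ = 6: alg = 3, geom = 2

Step 1 — factor the characteristic polynomial to read off the algebraic multiplicities:
  χ_A(x) = (x - 6)^3

Step 2 — compute geometric multiplicities via the rank-nullity identity g(λ) = n − rank(A − λI):
  rank(A − (6)·I) = 1, so dim ker(A − (6)·I) = n − 1 = 2

Summary:
  λ = 6: algebraic multiplicity = 3, geometric multiplicity = 2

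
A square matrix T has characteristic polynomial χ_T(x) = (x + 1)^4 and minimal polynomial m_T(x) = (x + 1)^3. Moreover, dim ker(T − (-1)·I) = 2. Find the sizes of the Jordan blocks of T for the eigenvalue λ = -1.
Block sizes for λ = -1: [3, 1]

Step 1 — from the characteristic polynomial, algebraic multiplicity of λ = -1 is 4. From dim ker(T − (-1)·I) = 2, there are exactly 2 Jordan blocks for λ = -1.
Step 2 — from the minimal polynomial, the factor (x + 1)^3 tells us the largest block for λ = -1 has size 3.
Step 3 — with total size 4, 2 blocks, and largest block 3, the block sizes (in nonincreasing order) are [3, 1].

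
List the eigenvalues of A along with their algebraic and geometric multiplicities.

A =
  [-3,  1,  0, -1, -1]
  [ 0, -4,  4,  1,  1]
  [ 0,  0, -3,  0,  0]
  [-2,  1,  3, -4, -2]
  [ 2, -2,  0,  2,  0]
λ = -3: alg = 4, geom = 2; λ = -2: alg = 1, geom = 1

Step 1 — factor the characteristic polynomial to read off the algebraic multiplicities:
  χ_A(x) = (x + 2)*(x + 3)^4

Step 2 — compute geometric multiplicities via the rank-nullity identity g(λ) = n − rank(A − λI):
  rank(A − (-3)·I) = 3, so dim ker(A − (-3)·I) = n − 3 = 2
  rank(A − (-2)·I) = 4, so dim ker(A − (-2)·I) = n − 4 = 1

Summary:
  λ = -3: algebraic multiplicity = 4, geometric multiplicity = 2
  λ = -2: algebraic multiplicity = 1, geometric multiplicity = 1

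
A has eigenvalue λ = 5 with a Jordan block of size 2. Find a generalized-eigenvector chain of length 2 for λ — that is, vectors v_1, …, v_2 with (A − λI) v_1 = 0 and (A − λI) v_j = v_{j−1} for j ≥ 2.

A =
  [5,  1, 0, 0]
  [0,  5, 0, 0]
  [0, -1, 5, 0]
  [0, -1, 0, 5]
A Jordan chain for λ = 5 of length 2:
v_1 = (1, 0, -1, -1)ᵀ
v_2 = (0, 1, 0, 0)ᵀ

Let N = A − (5)·I. We want v_2 with N^2 v_2 = 0 but N^1 v_2 ≠ 0; then v_{j-1} := N · v_j for j = 2, …, 2.

Pick v_2 = (0, 1, 0, 0)ᵀ.
Then v_1 = N · v_2 = (1, 0, -1, -1)ᵀ.

Sanity check: (A − (5)·I) v_1 = (0, 0, 0, 0)ᵀ = 0. ✓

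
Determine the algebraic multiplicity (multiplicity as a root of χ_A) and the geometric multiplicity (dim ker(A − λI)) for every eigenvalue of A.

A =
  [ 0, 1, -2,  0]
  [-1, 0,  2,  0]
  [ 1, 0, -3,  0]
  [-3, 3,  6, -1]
λ = -1: alg = 4, geom = 2

Step 1 — factor the characteristic polynomial to read off the algebraic multiplicities:
  χ_A(x) = (x + 1)^4

Step 2 — compute geometric multiplicities via the rank-nullity identity g(λ) = n − rank(A − λI):
  rank(A − (-1)·I) = 2, so dim ker(A − (-1)·I) = n − 2 = 2

Summary:
  λ = -1: algebraic multiplicity = 4, geometric multiplicity = 2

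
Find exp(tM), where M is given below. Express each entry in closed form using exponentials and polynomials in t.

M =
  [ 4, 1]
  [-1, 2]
e^{tM} =
  [t*exp(3*t) + exp(3*t), t*exp(3*t)]
  [-t*exp(3*t), -t*exp(3*t) + exp(3*t)]

Strategy: write M = P · J · P⁻¹ where J is a Jordan canonical form, so e^{tM} = P · e^{tJ} · P⁻¹, and e^{tJ} can be computed block-by-block.

M has Jordan form
J =
  [3, 1]
  [0, 3]
(up to reordering of blocks).

Per-block formulas:
  For a 2×2 Jordan block J_2(3): exp(t · J_2(3)) = e^(3t)·(I + t·N), where N is the 2×2 nilpotent shift.

After assembling e^{tJ} and conjugating by P, we get:

e^{tM} =
  [t*exp(3*t) + exp(3*t), t*exp(3*t)]
  [-t*exp(3*t), -t*exp(3*t) + exp(3*t)]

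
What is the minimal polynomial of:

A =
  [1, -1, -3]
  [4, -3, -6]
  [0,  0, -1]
x^2 + 2*x + 1

The characteristic polynomial is χ_A(x) = (x + 1)^3, so the eigenvalues are known. The minimal polynomial is
  m_A(x) = Π_λ (x − λ)^{k_λ}
where k_λ is the size of the *largest* Jordan block for λ (equivalently, the smallest k with (A − λI)^k v = 0 for every generalised eigenvector v of λ).

  λ = -1: largest Jordan block has size 2, contributing (x + 1)^2

So m_A(x) = (x + 1)^2 = x^2 + 2*x + 1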